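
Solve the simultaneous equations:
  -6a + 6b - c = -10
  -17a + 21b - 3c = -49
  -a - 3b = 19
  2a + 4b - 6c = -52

a = -4, b = -5, c = 4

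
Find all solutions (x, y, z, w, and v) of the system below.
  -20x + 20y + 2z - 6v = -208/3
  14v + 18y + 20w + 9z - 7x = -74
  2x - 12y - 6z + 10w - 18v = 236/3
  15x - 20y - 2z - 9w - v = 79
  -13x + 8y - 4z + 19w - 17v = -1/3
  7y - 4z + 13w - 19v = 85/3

x = 5/3, y = -3, z = 3, w = 1/3, v = -3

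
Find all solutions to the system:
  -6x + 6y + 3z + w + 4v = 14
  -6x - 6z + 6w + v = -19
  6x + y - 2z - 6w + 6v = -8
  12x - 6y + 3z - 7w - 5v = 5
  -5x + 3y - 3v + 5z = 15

Row-reduce:
R1 ← R1 / (-6).
R2 ← R2 + 6·R1.
R3 ← R3 − 6·R1.
R4 ← R4 − 12·R1.
R5 ← R5 + 5·R1.
R2 ← R2 / (-6).
R1 ← R1 + 1·R2.
R3 ← R3 − 7·R2.
R4 ← R4 − 6·R2.
R5 ← R5 + 2·R2.
R3 ← R3 / (-19/2).
R1 ← R1 − 1·R3.
R2 ← R2 − 3/2·R3.
R5 ← R5 − 11/2·R3.
Swap R4 and R5.
R4 ← R4 / (-115/57).
R1 ← R1 + 52/57·R4.
R2 ← R2 + 40/57·R4.
R3 ← R3 + 5/57·R4.
Rank is 4 with 5 unknowns, leaving v free.

infinitely many solutions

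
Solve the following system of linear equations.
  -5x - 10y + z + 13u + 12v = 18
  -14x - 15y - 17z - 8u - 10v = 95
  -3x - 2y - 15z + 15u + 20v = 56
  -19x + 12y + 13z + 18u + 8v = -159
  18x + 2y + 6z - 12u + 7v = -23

Row-reduce the augmented matrix:
R1 ← R1 / (-5).
R2 ← R2 + 14·R1.
R3 ← R3 + 3·R1.
R4 ← R4 + 19·R1.
R5 ← R5 − 18·R1.
R2 ← R2 / (13).
R1 ← R1 − 2·R2.
R3 ← R3 − 4·R2.
R4 ← R4 − 50·R2.
R5 ← R5 + 34·R2.
R3 ← R3 / (-618/65).
R1 ← R1 − 37/13·R3.
R2 ← R2 + 99/65·R3.
R4 ← R4 − 5548/65·R3.
R5 ← R5 + 2742/65·R3.
R4 ← R4 / (33645/103).
R1 ← R1 − 1079/103·R4.
R2 ← R2 + 696/103·R4.
R3 ← R3 + 226/103·R4.
R5 ← R5 + 17910/103·R4.
R5 ← R5 / (32265/2243).
R1 ← R1 − 2932/6729·R5.
R2 ← R2 − 14/2243·R5.
R3 ← R3 + 2036/6729·R5.
R4 ← R4 − 7528/6729·R5.
Reading off the reduced rows gives x = 4, y = -4, z = -5, u = 3, v = -3.

x = 4, y = -4, z = -5, u = 3, v = -3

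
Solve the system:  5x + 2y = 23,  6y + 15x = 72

Row-reduce:
R1 ← R1 / (5).
R2 ← R2 − 15·R1.
Row 2 reduces to 0 = 3, a contradiction. The system is inconsistent.

no solution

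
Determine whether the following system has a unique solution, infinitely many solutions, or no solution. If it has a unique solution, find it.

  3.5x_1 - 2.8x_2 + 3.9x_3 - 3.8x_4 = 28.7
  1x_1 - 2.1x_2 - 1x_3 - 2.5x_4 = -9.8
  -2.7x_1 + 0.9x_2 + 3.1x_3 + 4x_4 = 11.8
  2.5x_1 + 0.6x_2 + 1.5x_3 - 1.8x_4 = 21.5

Row-reduce the augmented matrix:
R1 ← R1 / (7/2).
R2 ← R2 − 1·R1.
R3 ← R3 + 27/10·R1.
R4 ← R4 − 5/2·R1.
R2 ← R2 / (-13/10).
R1 ← R1 + 4/5·R2.
R3 ← R3 + 63/50·R2.
R4 ← R4 − 13/5·R2.
R3 ← R3 / (18559/2275).
R1 ← R1 − 157/65·R3.
R2 ← R2 − 148/91·R3.
R4 ← R4 + 193/35·R3.
R4 ← R4 / (-49257/185590).
R1 ← R1 + 34803/37118·R4.
R2 ← R2 − 11165/18559·R4.
R3 ← R3 − 11099/37118·R4.
Reading off the reduced rows gives x_1 = 5, x_2 = 3, x_3 = 6, x_4 = 1.

x_1 = 5, x_2 = 3, x_3 = 6, x_4 = 1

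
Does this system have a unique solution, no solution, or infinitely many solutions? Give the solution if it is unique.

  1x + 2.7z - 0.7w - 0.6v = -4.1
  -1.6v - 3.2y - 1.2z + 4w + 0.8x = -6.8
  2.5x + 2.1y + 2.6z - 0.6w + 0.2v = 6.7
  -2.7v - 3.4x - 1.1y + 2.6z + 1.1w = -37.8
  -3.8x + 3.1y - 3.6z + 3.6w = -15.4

Row-reduce the augmented matrix:
R2 ← R2 − 4/5·R1.
R3 ← R3 − 5/2·R1.
R4 ← R4 + 17/5·R1.
R5 ← R5 + 19/5·R1.
R2 ← R2 / (-16/5).
R3 ← R3 − 21/10·R2.
R4 ← R4 + 11/10·R2.
R5 ← R5 − 31/10·R2.
R3 ← R3 / (-1271/200).
R1 ← R1 − 27/10·R3.
R2 ← R2 − 21/20·R3.
R4 ← R4 − 2587/200·R3.
R5 ← R5 − 681/200·R3.
R4 ← R4 / (283899/50840).
R1 ← R1 − 5389/5084·R4.
R2 ← R2 + 3765/5084·R4.
R3 ← R3 + 1657/2542·R4.
R5 ← R5 − 385217/50840·R4.
R5 ← R5 / (2921/7374).
R1 ← R1 − 6809/25809·R5.
R2 ← R2 − 1655/8603·R5.
R3 ← R3 + 11122/25809·R5.
R4 ← R4 + 11050/25809·R5.
Reading off the reduced rows gives x = 5, y = 0, z = -3, w = -2, v = 4.

x = 5, y = 0, z = -3, w = -2, v = 4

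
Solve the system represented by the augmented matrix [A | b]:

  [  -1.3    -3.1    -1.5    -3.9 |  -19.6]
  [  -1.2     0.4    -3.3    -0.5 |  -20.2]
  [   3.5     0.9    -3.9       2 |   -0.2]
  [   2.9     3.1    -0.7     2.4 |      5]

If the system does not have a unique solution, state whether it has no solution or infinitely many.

Row-reduce the augmented matrix:
R1 ← R1 / (-13/10).
R2 ← R2 + 6/5·R1.
R3 ← R3 − 7/2·R1.
R4 ← R4 − 29/10·R1.
R2 ← R2 / (212/65).
R1 ← R1 − 31/13·R2.
R3 ← R3 + 484/65·R2.
R4 ← R4 + 248/65·R2.
R3 ← R3 / (-1305/106).
R1 ← R1 − 1083/424·R3.
R2 ← R2 + 249/424·R3.
R4 ← R4 + 1666/265·R3.
R4 ← R4 / (-4381/2250).
R1 ← R1 − 263/600·R4.
R2 ← R2 − 611/600·R4.
R3 ← R3 − 26/225·R4.
Reading off the reduced rows gives x_1 = 2, x_2 = -4, x_3 = 4, x_4 = 6.

x_1 = 2, x_2 = -4, x_3 = 4, x_4 = 6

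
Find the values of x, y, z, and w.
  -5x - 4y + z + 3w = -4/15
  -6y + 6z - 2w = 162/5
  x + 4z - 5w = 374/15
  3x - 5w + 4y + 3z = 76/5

x = 1/3, y = -2, z = 12/5, w = -3

Row-reduce the augmented matrix:
R1 ← R1 / (-5).
R3 ← R3 − 1·R1.
R4 ← R4 − 3·R1.
R2 ← R2 / (-6).
R1 ← R1 − 4/5·R2.
R3 ← R3 + 4/5·R2.
R4 ← R4 − 8/5·R2.
R3 ← R3 / (17/5).
R1 ← R1 − 3/5·R3.
R2 ← R2 + 1·R3.
R4 ← R4 − 26/5·R3.
R4 ← R4 / (44/17).
R1 ← R1 + 7/51·R4.
R2 ← R2 + 15/17·R4.
R3 ← R3 + 62/51·R4.
Reading off the reduced rows gives x = 1/3, y = -2, z = 12/5, w = -3.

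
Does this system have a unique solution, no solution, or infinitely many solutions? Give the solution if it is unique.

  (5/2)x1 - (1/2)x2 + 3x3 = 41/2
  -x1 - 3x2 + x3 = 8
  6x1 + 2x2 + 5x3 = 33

Row-reduce:
R1 ← R1 / (5/2).
R2 ← R2 + 1·R1.
R3 ← R3 − 6·R1.
R2 ← R2 / (-16/5).
R1 ← R1 + 1/5·R2.
R3 ← R3 − 16/5·R2.
Rank is 2 with 3 unknowns, leaving x3 free.

infinitely many solutions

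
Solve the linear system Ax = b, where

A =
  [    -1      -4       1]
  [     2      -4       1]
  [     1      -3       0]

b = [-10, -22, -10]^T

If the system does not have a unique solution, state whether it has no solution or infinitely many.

Row-reduce the augmented matrix:
R1 ← R1 / (-1).
R2 ← R2 − 2·R1.
R3 ← R3 − 1·R1.
R2 ← R2 / (-12).
R1 ← R1 − 4·R2.
R3 ← R3 + 7·R2.
R3 ← R3 / (-3/4).
R2 ← R2 + 1/4·R3.
Reading off the reduced rows gives x_1 = -4, x_2 = 2, x_3 = -6.

x_1 = -4, x_2 = 2, x_3 = -6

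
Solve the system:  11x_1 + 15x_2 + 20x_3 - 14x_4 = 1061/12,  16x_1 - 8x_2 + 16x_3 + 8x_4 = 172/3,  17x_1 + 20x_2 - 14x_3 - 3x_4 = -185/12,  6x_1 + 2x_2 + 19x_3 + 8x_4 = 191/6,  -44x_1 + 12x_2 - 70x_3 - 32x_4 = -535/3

x_1 = 2, x_2 = -5/4, x_3 = 7/3, x_4 = -11/4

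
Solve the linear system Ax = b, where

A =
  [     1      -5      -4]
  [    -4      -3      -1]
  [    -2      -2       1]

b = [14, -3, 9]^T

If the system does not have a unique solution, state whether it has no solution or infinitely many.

x_1 = 4, x_2 = -6, x_3 = 5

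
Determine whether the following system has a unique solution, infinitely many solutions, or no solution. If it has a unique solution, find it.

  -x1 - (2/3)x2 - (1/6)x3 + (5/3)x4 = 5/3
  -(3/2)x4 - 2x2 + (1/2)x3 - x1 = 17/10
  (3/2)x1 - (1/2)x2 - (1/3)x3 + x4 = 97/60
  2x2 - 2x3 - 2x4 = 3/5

Row-reduce the augmented matrix:
R1 ← R1 / (-1).
R2 ← R2 + 1·R1.
R3 ← R3 − 3/2·R1.
R2 ← R2 / (-4/3).
R1 ← R1 − 2/3·R2.
R3 ← R3 + 3/2·R2.
R4 ← R4 − 2·R2.
R3 ← R3 / (-4/3).
R1 ← R1 − 1/2·R3.
R2 ← R2 + 1/2·R3.
R4 ← R4 + 1·R3.
R4 ← R4 / (-771/64).
R1 ← R1 + 77/128·R4.
R2 ← R2 + 35/128·R4.
R3 ← R3 + 339/64·R4.
Reading off the reduced rows gives x1 = 0, x2 = -3/2, x3 = -2, x4 = 1/5.

x1 = 0, x2 = -3/2, x3 = -2, x4 = 1/5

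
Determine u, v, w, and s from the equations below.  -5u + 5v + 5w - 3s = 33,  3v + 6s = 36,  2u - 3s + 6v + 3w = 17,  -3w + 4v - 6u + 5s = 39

u = -2, v = 4, w = 3, s = 4

Row-reduce the augmented matrix:
R1 ← R1 / (-5).
R3 ← R3 − 2·R1.
R4 ← R4 + 6·R1.
R2 ← R2 / (3).
R1 ← R1 + 1·R2.
R3 ← R3 − 8·R2.
R4 ← R4 + 2·R2.
R3 ← R3 / (5).
R1 ← R1 + 1·R3.
R4 ← R4 + 9·R3.
R4 ← R4 / (-594/25).
R1 ← R1 + 36/25·R4.
R2 ← R2 − 2·R4.
R3 ← R3 + 101/25·R4.
Reading off the reduced rows gives u = -2, v = 4, w = 3, s = 4.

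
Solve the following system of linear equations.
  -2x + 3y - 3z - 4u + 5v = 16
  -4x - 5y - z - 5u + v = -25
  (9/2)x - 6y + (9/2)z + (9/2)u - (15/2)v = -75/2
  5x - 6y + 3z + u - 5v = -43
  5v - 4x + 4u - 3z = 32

infinitely many solutions

Row-reduce:
R1 ← R1 / (-2).
R2 ← R2 + 4·R1.
R3 ← R3 − 9/2·R1.
R4 ← R4 − 5·R1.
R5 ← R5 + 4·R1.
R2 ← R2 / (-11).
R1 ← R1 + 3/2·R2.
R3 ← R3 − 3/4·R2.
R4 ← R4 − 3/2·R2.
R5 ← R5 + 6·R2.
R3 ← R3 / (-21/11).
R1 ← R1 − 9/11·R3.
R2 ← R2 + 5/11·R3.
R4 ← R4 + 42/11·R3.
R5 ← R5 − 3/11·R3.
Swap R4 and R5.
R4 ← R4 / (39/4).
R1 ← R1 + 1/4·R4.
R2 ← R2 − 3/4·R4.
R3 ← R3 − 9/4·R4.
Rank is 4 with 5 unknowns, leaving v free.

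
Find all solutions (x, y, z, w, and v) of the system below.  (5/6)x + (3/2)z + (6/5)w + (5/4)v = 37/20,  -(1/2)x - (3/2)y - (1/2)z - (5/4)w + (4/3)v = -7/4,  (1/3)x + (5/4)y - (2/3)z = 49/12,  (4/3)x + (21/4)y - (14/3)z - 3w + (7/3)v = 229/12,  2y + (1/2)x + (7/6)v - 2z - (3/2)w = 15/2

infinitely many solutions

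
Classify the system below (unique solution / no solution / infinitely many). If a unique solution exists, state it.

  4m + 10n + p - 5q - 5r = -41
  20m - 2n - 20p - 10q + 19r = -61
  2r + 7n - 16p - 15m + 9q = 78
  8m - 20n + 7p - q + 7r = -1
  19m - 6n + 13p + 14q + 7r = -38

m = -2, n = -3, p = -3, q = 3, r = -3

Row-reduce the augmented matrix:
R1 ← R1 / (4).
R2 ← R2 − 20·R1.
R3 ← R3 + 15·R1.
R4 ← R4 − 8·R1.
R5 ← R5 − 19·R1.
R2 ← R2 / (-52).
R1 ← R1 − 5/2·R2.
R3 ← R3 − 89/2·R2.
R4 ← R4 + 40·R2.
R5 ← R5 + 107/2·R2.
R3 ← R3 / (-3499/104).
R1 ← R1 + 99/104·R3.
R2 ← R2 − 25/52·R3.
R4 ← R4 − 315/13·R3.
R5 ← R5 − 3533/104·R3.
R4 ← R4 / (-1104/3499).
R1 ← R1 + 2156/3499·R4.
R2 ← R2 + 855/3499·R4.
R3 ← R3 + 321/3499·R4.
R5 ← R5 − 88993/3499·R4.
R5 ← R5 / (-50707/368).
R1 ← R1 − 347/92·R5.
R2 ← R2 − 309/368·R5.
R3 ← R3 + 37/368·R5.
R4 ← R4 − 2089/368·R5.
Reading off the reduced rows gives m = -2, n = -3, p = -3, q = 3, r = -3.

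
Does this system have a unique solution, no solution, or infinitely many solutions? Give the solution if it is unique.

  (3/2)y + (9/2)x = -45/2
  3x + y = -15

Row-reduce:
R1 ← R1 / (9/2).
R2 ← R2 − 3·R1.
Rank is 1 with 2 unknowns, leaving y free.

infinitely many solutions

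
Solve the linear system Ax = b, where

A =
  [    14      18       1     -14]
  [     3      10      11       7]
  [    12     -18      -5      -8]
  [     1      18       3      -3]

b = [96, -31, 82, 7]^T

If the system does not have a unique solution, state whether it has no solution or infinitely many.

infinitely many solutions

Row-reduce:
R1 ← R1 / (14).
R2 ← R2 − 3·R1.
R3 ← R3 − 12·R1.
R4 ← R4 − 1·R1.
R2 ← R2 / (43/7).
R1 ← R1 − 9/7·R2.
R3 ← R3 + 234/7·R2.
R4 ← R4 − 117/7·R2.
R3 ← R3 / (2272/43).
R1 ← R1 + 94/43·R3.
R2 ← R2 − 151/86·R3.
R4 ← R4 + 1136/43·R3.
Rank is 3 with 4 unknowns, leaving x_4 free.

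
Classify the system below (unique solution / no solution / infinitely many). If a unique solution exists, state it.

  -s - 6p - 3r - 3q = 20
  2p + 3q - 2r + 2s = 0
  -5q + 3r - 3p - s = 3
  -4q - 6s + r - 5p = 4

Row-reduce the augmented matrix:
R1 ← R1 / (-6).
R2 ← R2 − 2·R1.
R3 ← R3 + 3·R1.
R4 ← R4 + 5·R1.
R2 ← R2 / (2).
R1 ← R1 − 1/2·R2.
R3 ← R3 + 7/2·R2.
R4 ← R4 + 3/2·R2.
R3 ← R3 / (-3/4).
R1 ← R1 − 5/4·R3.
R2 ← R2 + 3/2·R3.
R4 ← R4 − 5/4·R3.
R4 ← R4 / (1/9).
R1 ← R1 − 34/9·R4.
R2 ← R2 + 4·R4.
R3 ← R3 + 29/9·R4.
Reading off the reduced rows gives p = -1, q = -2, r = -3, s = 1.

p = -1, q = -2, r = -3, s = 1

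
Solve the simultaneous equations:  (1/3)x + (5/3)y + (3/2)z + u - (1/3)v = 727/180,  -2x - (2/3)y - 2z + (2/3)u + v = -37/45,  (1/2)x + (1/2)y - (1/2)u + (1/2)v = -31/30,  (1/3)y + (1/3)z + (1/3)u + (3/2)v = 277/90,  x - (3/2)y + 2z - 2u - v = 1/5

x = -3/5, y = -2/3, z = 5/2, u = 2, v = 6/5

Row-reduce the augmented matrix:
R1 ← R1 / (1/3).
R2 ← R2 + 2·R1.
R3 ← R3 − 1/2·R1.
R5 ← R5 − 1·R1.
R2 ← R2 / (28/3).
R1 ← R1 − 5·R2.
R3 ← R3 + 2·R2.
R4 ← R4 − 1/3·R2.
R5 ← R5 + 13/2·R2.
R3 ← R3 / (-3/4).
R1 ← R1 − 3/4·R3.
R2 ← R2 − 3/4·R3.
R4 ← R4 − 1/12·R3.
R5 ← R5 − 19/8·R3.
R4 ← R4 / (2/63).
R1 ← R1 + 8/7·R4.
R2 ← R2 − 1/7·R4.
R3 ← R3 − 16/21·R4.
R5 ← R5 + 13/6·R4.
R5 ← R5 / (1801/16).
R1 ← R1 − 235/4·R5.
R2 ← R2 + 53/8·R5.
R3 ← R3 + 40·R5.
R4 ← R4 − 409/8·R5.
Reading off the reduced rows gives x = -3/5, y = -2/3, z = 5/2, u = 2, v = 6/5.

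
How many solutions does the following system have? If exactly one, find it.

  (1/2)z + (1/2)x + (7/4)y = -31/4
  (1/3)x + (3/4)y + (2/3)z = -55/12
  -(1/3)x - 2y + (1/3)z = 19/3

infinitely many solutions

Row-reduce:
R1 ← R1 / (1/2).
R2 ← R2 − 1/3·R1.
R3 ← R3 + 1/3·R1.
R2 ← R2 / (-5/12).
R1 ← R1 − 7/2·R2.
R3 ← R3 + 5/6·R2.
Rank is 2 with 3 unknowns, leaving z free.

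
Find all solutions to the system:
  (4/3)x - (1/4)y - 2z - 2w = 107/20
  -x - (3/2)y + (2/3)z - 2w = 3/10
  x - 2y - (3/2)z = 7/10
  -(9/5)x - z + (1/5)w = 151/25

x = -9/5, y = 1, z = -3, w = -1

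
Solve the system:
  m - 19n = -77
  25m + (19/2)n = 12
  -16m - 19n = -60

Row-reduce:
R2 ← R2 − 25·R1.
R3 ← R3 + 16·R1.
R2 ← R2 / (969/2).
R1 ← R1 + 19·R2.
R3 ← R3 + 323·R2.
Row 3 reduces to 0 = -2/3, a contradiction. The system is inconsistent.

no solution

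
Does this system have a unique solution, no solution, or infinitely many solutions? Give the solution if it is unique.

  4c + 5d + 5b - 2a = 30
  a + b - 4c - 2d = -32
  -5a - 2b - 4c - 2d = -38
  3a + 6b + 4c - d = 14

a = 2, b = -2, c = 6, d = 4

Row-reduce the augmented matrix:
R1 ← R1 / (-2).
R2 ← R2 − 1·R1.
R3 ← R3 + 5·R1.
R4 ← R4 − 3·R1.
R2 ← R2 / (7/2).
R1 ← R1 + 5/2·R2.
R3 ← R3 + 29/2·R2.
R4 ← R4 − 27/2·R2.
R3 ← R3 / (-156/7).
R1 ← R1 + 24/7·R3.
R2 ← R2 + 4/7·R3.
R4 ← R4 − 124/7·R3.
R4 ← R4 / (-69/13).
R1 ← R1 + 3/13·R4.
R2 ← R2 − 6/13·R4.
R3 ← R3 − 29/52·R4.
Reading off the reduced rows gives a = 2, b = -2, c = 6, d = 4.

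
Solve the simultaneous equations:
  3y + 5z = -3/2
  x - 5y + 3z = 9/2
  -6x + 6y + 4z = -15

x = 2, y = -1/2, z = 0

Row-reduce the augmented matrix:
Swap R1 and R2.
R3 ← R3 + 6·R1.
R2 ← R2 / (3).
R1 ← R1 + 5·R2.
R3 ← R3 + 24·R2.
R3 ← R3 / (62).
R1 ← R1 − 34/3·R3.
R2 ← R2 − 5/3·R3.
Reading off the reduced rows gives x = 2, y = -1/2, z = 0.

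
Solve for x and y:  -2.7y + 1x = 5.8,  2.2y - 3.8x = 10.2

x = -5, y = -4

Row-reduce the augmented matrix:
R2 ← R2 + 19/5·R1.
R2 ← R2 / (-403/50).
R1 ← R1 + 27/10·R2.
Reading off the reduced rows gives x = -5, y = -4.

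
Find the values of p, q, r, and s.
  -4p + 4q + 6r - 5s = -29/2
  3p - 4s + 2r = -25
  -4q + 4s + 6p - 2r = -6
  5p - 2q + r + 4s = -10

p = -3, q = 1, r = -3, s = 5/2

Row-reduce the augmented matrix:
R1 ← R1 / (-4).
R2 ← R2 − 3·R1.
R3 ← R3 − 6·R1.
R4 ← R4 − 5·R1.
R2 ← R2 / (3).
R1 ← R1 + 1·R2.
R3 ← R3 − 2·R2.
R4 ← R4 − 3·R2.
R3 ← R3 / (8/3).
R1 ← R1 − 2/3·R3.
R2 ← R2 − 13/6·R3.
R4 ← R4 − 2·R3.
R4 ← R4 / (17/4).
R1 ← R1 + 7/4·R4.
R2 ← R2 + 63/16·R4.
R3 ← R3 − 5/8·R4.
Reading off the reduced rows gives p = -3, q = 1, r = -3, s = 5/2.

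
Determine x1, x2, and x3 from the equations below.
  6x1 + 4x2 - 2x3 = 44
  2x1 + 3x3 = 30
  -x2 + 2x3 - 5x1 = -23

x1 = 6, x2 = 5, x3 = 6

Row-reduce the augmented matrix:
R1 ← R1 / (6).
R2 ← R2 − 2·R1.
R3 ← R3 + 5·R1.
R2 ← R2 / (-4/3).
R1 ← R1 − 2/3·R2.
R3 ← R3 − 7/3·R2.
R3 ← R3 / (27/4).
R1 ← R1 − 3/2·R3.
R2 ← R2 + 11/4·R3.
Reading off the reduced rows gives x1 = 6, x2 = 5, x3 = 6.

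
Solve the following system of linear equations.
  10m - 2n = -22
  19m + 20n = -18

m = -2, n = 1

Row-reduce the augmented matrix:
R1 ← R1 / (10).
R2 ← R2 − 19·R1.
R2 ← R2 / (119/5).
R1 ← R1 + 1/5·R2.
Reading off the reduced rows gives m = -2, n = 1.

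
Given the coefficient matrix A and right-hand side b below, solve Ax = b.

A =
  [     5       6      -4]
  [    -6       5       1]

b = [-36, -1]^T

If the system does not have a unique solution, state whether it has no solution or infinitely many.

infinitely many solutions

Row-reduce:
R1 ← R1 / (5).
R2 ← R2 + 6·R1.
R2 ← R2 / (61/5).
R1 ← R1 − 6/5·R2.
Rank is 2 with 3 unknowns, leaving x_3 free.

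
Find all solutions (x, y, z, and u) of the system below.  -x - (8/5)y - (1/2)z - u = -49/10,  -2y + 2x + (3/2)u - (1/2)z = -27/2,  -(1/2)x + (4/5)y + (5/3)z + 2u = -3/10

infinitely many solutions

Row-reduce:
R1 ← R1 / (-1).
R2 ← R2 − 2·R1.
R3 ← R3 + 1/2·R1.
R2 ← R2 / (-26/5).
R1 ← R1 − 8/5·R2.
R3 ← R3 − 8/5·R2.
R3 ← R3 / (227/156).
R1 ← R1 − 1/26·R3.
R2 ← R2 − 15/52·R3.
Rank is 3 with 4 unknowns, leaving u free.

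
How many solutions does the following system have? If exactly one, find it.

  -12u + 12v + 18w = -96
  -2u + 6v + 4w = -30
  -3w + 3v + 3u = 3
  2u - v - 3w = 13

Row-reduce the augmented matrix:
R1 ← R1 / (-12).
R2 ← R2 + 2·R1.
R3 ← R3 − 3·R1.
R4 ← R4 − 2·R1.
R2 ← R2 / (4).
R1 ← R1 + 1·R2.
R3 ← R3 − 6·R2.
R4 ← R4 − 1·R2.
Swap R3 and R4.
R3 ← R3 / (-1/4).
R1 ← R1 + 5/4·R3.
R2 ← R2 − 1/4·R3.
R4 reduces to 0 = 0, so the extra equation is consistent.
Reading off the reduced rows gives u = 2, v = -3, w = -2.

u = 2, v = -3, w = -2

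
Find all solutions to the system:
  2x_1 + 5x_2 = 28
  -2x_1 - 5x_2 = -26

Row-reduce:
R1 ← R1 / (2).
R2 ← R2 + 2·R1.
Row 2 reduces to 0 = 2, a contradiction. The system is inconsistent.

no solution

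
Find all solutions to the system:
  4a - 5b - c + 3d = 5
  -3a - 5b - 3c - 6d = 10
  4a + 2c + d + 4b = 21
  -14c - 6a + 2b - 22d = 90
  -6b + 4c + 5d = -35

Row-reduce the augmented matrix:
R1 ← R1 / (4).
R2 ← R2 + 3·R1.
R3 ← R3 − 4·R1.
R4 ← R4 + 6·R1.
R2 ← R2 / (-35/4).
R1 ← R1 + 5/4·R2.
R3 ← R3 − 9·R2.
R4 ← R4 + 11/2·R2.
R5 ← R5 + 6·R2.
R3 ← R3 / (-6/7).
R1 ← R1 − 2/7·R3.
R2 ← R2 − 3/7·R3.
R4 ← R4 + 92/7·R3.
R5 ← R5 − 46/7·R3.
R4 ← R4 / (224/3).
R1 ← R1 + 2/3·R4.
R2 ← R2 + 5/2·R4.
R3 ← R3 − 41/6·R4.
R5 ← R5 + 112/3·R4.
R5 reduces to 0 = 0, so the extra equation is consistent.
Reading off the reduced rows gives a = 6, b = 1, c = -1, d = -5.

a = 6, b = 1, c = -1, d = -5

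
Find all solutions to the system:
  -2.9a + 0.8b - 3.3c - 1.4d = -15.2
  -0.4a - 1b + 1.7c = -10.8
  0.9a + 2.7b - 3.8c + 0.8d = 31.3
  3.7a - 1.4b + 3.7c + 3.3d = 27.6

a = 6, b = 5, c = -2, d = 6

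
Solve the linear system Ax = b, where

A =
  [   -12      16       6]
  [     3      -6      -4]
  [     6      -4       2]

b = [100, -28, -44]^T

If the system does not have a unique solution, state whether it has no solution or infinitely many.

infinitely many solutions

Row-reduce:
R1 ← R1 / (-12).
R2 ← R2 − 3·R1.
R3 ← R3 − 6·R1.
R2 ← R2 / (-2).
R1 ← R1 + 4/3·R2.
R3 ← R3 − 4·R2.
Rank is 2 with 3 unknowns, leaving x_3 free.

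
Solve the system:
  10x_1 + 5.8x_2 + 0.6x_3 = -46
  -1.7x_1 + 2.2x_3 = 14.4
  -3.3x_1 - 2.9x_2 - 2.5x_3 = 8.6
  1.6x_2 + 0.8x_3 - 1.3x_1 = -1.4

Row-reduce the augmented matrix:
R1 ← R1 / (10).
R2 ← R2 + 17/10·R1.
R3 ← R3 + 33/10·R1.
R4 ← R4 + 13/10·R1.
R2 ← R2 / (493/500).
R1 ← R1 − 29/50·R2.
R3 ← R3 + 493/500·R2.
R4 ← R4 − 1177/500·R2.
Swap R3 and R4.
R3 ← R3 / (-11383/2465).
R1 ← R1 + 22/17·R3.
R2 ← R2 − 1151/493·R3.
R4 reduces to 0 = 0, so the extra equation is consistent.
Reading off the reduced rows gives x_1 = -2, x_2 = -5, x_3 = 5.

x_1 = -2, x_2 = -5, x_3 = 5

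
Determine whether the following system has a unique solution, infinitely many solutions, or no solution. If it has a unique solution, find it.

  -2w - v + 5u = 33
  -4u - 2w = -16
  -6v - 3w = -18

Row-reduce the augmented matrix:
R1 ← R1 / (5).
R2 ← R2 + 4·R1.
R2 ← R2 / (-4/5).
R1 ← R1 + 1/5·R2.
R3 ← R3 + 6·R2.
R3 ← R3 / (24).
R1 ← R1 − 1/2·R3.
R2 ← R2 − 9/2·R3.
Reading off the reduced rows gives u = 6, v = 5, w = -4.

u = 6, v = 5, w = -4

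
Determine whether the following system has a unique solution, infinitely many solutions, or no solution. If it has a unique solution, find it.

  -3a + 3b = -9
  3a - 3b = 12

Row-reduce:
R1 ← R1 / (-3).
R2 ← R2 − 3·R1.
Row 2 reduces to 0 = 3, a contradiction. The system is inconsistent.

no solution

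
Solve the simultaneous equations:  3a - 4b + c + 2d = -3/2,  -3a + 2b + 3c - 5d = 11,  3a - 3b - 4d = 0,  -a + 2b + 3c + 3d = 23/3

a = 1/3, b = 1, c = 5/2, d = -1/2

Row-reduce the augmented matrix:
R1 ← R1 / (3).
R2 ← R2 + 3·R1.
R3 ← R3 − 3·R1.
R4 ← R4 + 1·R1.
R2 ← R2 / (-2).
R1 ← R1 + 4/3·R2.
R3 ← R3 − 1·R2.
R4 ← R4 − 2/3·R2.
R1 ← R1 + 7/3·R3.
R2 ← R2 + 2·R3.
R4 ← R4 − 14/3·R3.
R4 ← R4 / (113/3).
R1 ← R1 + 89/6·R4.
R2 ← R2 + 27/2·R4.
R3 ← R3 + 15/2·R4.
Reading off the reduced rows gives a = 1/3, b = 1, c = 5/2, d = -1/2.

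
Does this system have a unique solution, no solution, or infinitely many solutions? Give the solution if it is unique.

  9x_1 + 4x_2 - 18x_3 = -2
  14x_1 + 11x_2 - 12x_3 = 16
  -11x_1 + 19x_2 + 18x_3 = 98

x_1 = -2, x_2 = 4, x_3 = 0

Row-reduce the augmented matrix:
R1 ← R1 / (9).
R2 ← R2 − 14·R1.
R3 ← R3 + 11·R1.
R2 ← R2 / (43/9).
R1 ← R1 − 4/9·R2.
R3 ← R3 − 215/9·R2.
R3 ← R3 / (-84).
R1 ← R1 + 150/43·R3.
R2 ← R2 − 144/43·R3.
Reading off the reduced rows gives x_1 = -2, x_2 = 4, x_3 = 0.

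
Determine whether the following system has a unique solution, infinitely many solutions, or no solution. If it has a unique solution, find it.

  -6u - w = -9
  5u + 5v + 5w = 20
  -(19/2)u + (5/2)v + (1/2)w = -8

Row-reduce:
R1 ← R1 / (-6).
R2 ← R2 − 5·R1.
R3 ← R3 + 19/2·R1.
R2 ← R2 / (5).
R3 ← R3 − 5/2·R2.
Rank is 2 with 3 unknowns, leaving w free.

infinitely many solutions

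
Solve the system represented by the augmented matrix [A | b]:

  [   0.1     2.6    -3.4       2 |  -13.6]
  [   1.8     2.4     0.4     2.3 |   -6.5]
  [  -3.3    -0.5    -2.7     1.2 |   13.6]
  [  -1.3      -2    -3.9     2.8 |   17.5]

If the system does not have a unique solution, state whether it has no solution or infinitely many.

Row-reduce the augmented matrix:
R1 ← R1 / (1/10).
R2 ← R2 − 9/5·R1.
R3 ← R3 + 33/10·R1.
R4 ← R4 + 13/10·R1.
R2 ← R2 / (-222/5).
R1 ← R1 − 26·R2.
R3 ← R3 − 853/10·R2.
R4 ← R4 − 159/5·R2.
R3 ← R3 / (3823/1110).
R1 ← R1 − 230/111·R3.
R2 ← R2 + 154/111·R3.
R4 ← R4 + 1473/370·R3.
R4 ← R4 / (1147361/152920).
R1 ← R1 + 4634/3823·R4.
R2 ← R2 − 26739/15292·R4.
R3 ← R3 − 10907/15292·R4.
Reading off the reduced rows gives x_1 = -4, x_2 = -5, x_3 = 3, x_4 = 5.

x_1 = -4, x_2 = -5, x_3 = 3, x_4 = 5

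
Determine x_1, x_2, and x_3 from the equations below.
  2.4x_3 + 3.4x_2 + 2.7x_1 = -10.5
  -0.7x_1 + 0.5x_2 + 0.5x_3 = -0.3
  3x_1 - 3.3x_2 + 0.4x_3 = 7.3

Row-reduce the augmented matrix:
R1 ← R1 / (27/10).
R2 ← R2 + 7/10·R1.
R3 ← R3 − 3·R1.
R2 ← R2 / (373/270).
R1 ← R1 − 34/27·R2.
R3 ← R3 + 637/90·R2.
R3 ← R3 / (12991/3730).
R1 ← R1 + 50/373·R3.
R2 ← R2 − 303/373·R3.
Reading off the reduced rows gives x_1 = -1, x_2 = -3, x_3 = 1.

x_1 = -1, x_2 = -3, x_3 = 1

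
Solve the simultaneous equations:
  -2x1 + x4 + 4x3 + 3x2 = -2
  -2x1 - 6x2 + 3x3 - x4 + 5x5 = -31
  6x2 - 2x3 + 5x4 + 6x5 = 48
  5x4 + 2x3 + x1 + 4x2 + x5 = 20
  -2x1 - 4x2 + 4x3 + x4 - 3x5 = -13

x1 = -5, x2 = 2, x3 = -6, x4 = 6, x5 = -1

Row-reduce the augmented matrix:
R1 ← R1 / (-2).
R2 ← R2 + 2·R1.
R4 ← R4 − 1·R1.
R5 ← R5 + 2·R1.
R2 ← R2 / (-9).
R1 ← R1 + 3/2·R2.
R3 ← R3 − 6·R2.
R4 ← R4 − 11/2·R2.
R5 ← R5 + 7·R2.
R3 ← R3 / (-8/3).
R1 ← R1 + 11/6·R3.
R2 ← R2 − 1/9·R3.
R4 ← R4 − 61/18·R3.
R5 ← R5 − 7/9·R3.
R4 ← R4 / (143/16).
R1 ← R1 + 43/16·R4.
R2 ← R2 − 3/8·R4.
R3 ← R3 + 11/8·R4.
R5 ← R5 − 21/8·R4.
R5 ← R5 / (-3793/429).
R1 ← R1 + 1057/429·R5.
R2 ← R2 + 358/429·R5.
R3 ← R3 + 41/39·R5.
R4 ← R4 − 764/429·R5.
Reading off the reduced rows gives x1 = -5, x2 = 2, x3 = -6, x4 = 6, x5 = -1.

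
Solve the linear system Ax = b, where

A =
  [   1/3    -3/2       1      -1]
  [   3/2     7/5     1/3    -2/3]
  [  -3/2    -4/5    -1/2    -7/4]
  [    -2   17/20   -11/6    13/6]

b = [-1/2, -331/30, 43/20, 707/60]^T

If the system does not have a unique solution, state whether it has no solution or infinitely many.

Row-reduce:
R1 ← R1 / (1/3).
R2 ← R2 − 3/2·R1.
R3 ← R3 + 3/2·R1.
R4 ← R4 + 2·R1.
R2 ← R2 / (163/20).
R1 ← R1 + 9/2·R2.
R3 ← R3 + 151/20·R2.
R4 ← R4 + 163/20·R2.
R3 ← R3 / (137/978).
R1 ← R1 − 114/163·R3.
R2 ← R2 + 250/489·R3.
Rank is 3 with 4 unknowns, leaving x_4 free.

infinitely many solutions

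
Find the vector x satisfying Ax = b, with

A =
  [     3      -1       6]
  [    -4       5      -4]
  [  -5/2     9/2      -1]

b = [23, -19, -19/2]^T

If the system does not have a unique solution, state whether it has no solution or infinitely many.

no solution

Row-reduce:
R1 ← R1 / (3).
R2 ← R2 + 4·R1.
R3 ← R3 + 5/2·R1.
R2 ← R2 / (11/3).
R1 ← R1 + 1/3·R2.
R3 ← R3 − 11/3·R2.
Row 3 reduces to 0 = -2, a contradiction. The system is inconsistent.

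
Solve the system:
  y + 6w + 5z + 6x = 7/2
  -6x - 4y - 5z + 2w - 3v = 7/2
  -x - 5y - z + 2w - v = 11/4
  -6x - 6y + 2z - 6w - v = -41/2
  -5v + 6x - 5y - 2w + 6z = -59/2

Row-reduce the augmented matrix:
R1 ← R1 / (6).
R2 ← R2 + 6·R1.
R3 ← R3 + 1·R1.
R4 ← R4 + 6·R1.
R5 ← R5 − 6·R1.
R2 ← R2 / (-3).
R1 ← R1 − 1/6·R2.
R3 ← R3 + 29/6·R2.
R4 ← R4 + 5·R2.
R5 ← R5 + 6·R2.
R3 ← R3 / (-1/6).
R1 ← R1 − 5/6·R3.
R4 ← R4 − 7·R3.
R5 ← R5 − 1·R3.
R4 ← R4 / (-1286/3).
R1 ← R1 + 48·R4.
R2 ← R2 + 8/3·R4.
R3 ← R3 − 178/3·R4.
R5 ← R5 + 250/3·R4.
R5 ← R5 / (-5193/643).
R1 ← R1 − 337/643·R5.
R2 ← R2 + 17/643·R5.
R3 ← R3 + 104/643·R5.
R4 ← R4 + 495/1286·R5.
Reading off the reduced rows gives x = 1/4, y = 0, z = -2, w = 2, v = 3.

x = 1/4, y = 0, z = -2, w = 2, v = 3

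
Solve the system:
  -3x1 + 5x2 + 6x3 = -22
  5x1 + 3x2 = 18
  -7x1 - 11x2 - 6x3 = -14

infinitely many solutions

Row-reduce:
R1 ← R1 / (-3).
R2 ← R2 − 5·R1.
R3 ← R3 + 7·R1.
R2 ← R2 / (34/3).
R1 ← R1 + 5/3·R2.
R3 ← R3 + 68/3·R2.
Rank is 2 with 3 unknowns, leaving x3 free.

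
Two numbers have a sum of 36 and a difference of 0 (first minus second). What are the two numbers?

first number: 18, second number: 18

Let x = first number, y = second number.
  x + y = 36
  x - y = 0
Row-reduce the augmented matrix:
R2 ← R2 − 1·R1.
R2 ← R2 / (-2).
R1 ← R1 − 1·R2.
Reading off the reduced rows gives x = 18, y = 18.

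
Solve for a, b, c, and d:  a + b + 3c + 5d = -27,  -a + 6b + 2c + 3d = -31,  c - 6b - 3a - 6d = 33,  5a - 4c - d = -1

a = -5, b = -4, c = -6, d = 0

Row-reduce the augmented matrix:
R2 ← R2 + 1·R1.
R3 ← R3 + 3·R1.
R4 ← R4 − 5·R1.
R2 ← R2 / (7).
R1 ← R1 − 1·R2.
R3 ← R3 + 3·R2.
R4 ← R4 + 5·R2.
R3 ← R3 / (85/7).
R1 ← R1 − 16/7·R3.
R2 ← R2 − 5/7·R3.
R4 ← R4 + 108/7·R3.
R4 ← R4 / (-382/85).
R1 ← R1 − 129/85·R4.
R2 ← R2 − 7/17·R4.
R3 ← R3 − 87/85·R4.
Reading off the reduced rows gives a = -5, b = -4, c = -6, d = 0.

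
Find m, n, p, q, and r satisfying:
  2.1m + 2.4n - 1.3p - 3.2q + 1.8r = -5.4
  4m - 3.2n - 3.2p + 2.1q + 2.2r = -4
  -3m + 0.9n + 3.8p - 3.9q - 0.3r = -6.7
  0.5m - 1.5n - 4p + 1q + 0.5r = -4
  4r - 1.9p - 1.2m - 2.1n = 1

Row-reduce the augmented matrix:
R1 ← R1 / (21/10).
R2 ← R2 − 4·R1.
R3 ← R3 + 3·R1.
R4 ← R4 − 1/2·R1.
R5 ← R5 + 6/5·R1.
R2 ← R2 / (-272/35).
R1 ← R1 − 8/7·R2.
R3 ← R3 − 303/70·R2.
R4 ← R4 + 29/14·R2.
R5 ← R5 + 51/70·R2.
R3 ← R3 / (1047/680).
R1 ← R1 + 37/51·R3.
R2 ← R2 − 19/204·R3.
R4 ← R4 + 1427/408·R3.
R5 ← R5 + 103/40·R3.
R4 ← R4 / (-467233/50256).
R1 ← R1 + 54263/25128·R4.
R2 ← R2 + 2570/3141·R4.
R3 ← R3 + 21253/8376·R4.
R5 ← R5 + 764779/83760·R4.
R5 ← R5 / (18061267/4672330).
R1 ← R1 − 230926/467233·R5.
R2 ← R2 + 135645/467233·R5.
R3 ← R3 + 28980/467233·R5.
R4 ← R4 + 201234/467233·R5.
Reading off the reduced rows gives m = -1, n = 3, p = 1, q = 4, r = 2.

m = -1, n = 3, p = 1, q = 4, r = 2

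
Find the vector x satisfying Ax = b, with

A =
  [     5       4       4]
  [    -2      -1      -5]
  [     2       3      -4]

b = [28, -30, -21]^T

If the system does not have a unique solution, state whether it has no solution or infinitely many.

x_1 = 4, x_2 = -3, x_3 = 5

Row-reduce the augmented matrix:
R1 ← R1 / (5).
R2 ← R2 + 2·R1.
R3 ← R3 − 2·R1.
R2 ← R2 / (3/5).
R1 ← R1 − 4/5·R2.
R3 ← R3 − 7/5·R2.
R3 ← R3 / (7/3).
R1 ← R1 − 16/3·R3.
R2 ← R2 + 17/3·R3.
Reading off the reduced rows gives x_1 = 4, x_2 = -3, x_3 = 5.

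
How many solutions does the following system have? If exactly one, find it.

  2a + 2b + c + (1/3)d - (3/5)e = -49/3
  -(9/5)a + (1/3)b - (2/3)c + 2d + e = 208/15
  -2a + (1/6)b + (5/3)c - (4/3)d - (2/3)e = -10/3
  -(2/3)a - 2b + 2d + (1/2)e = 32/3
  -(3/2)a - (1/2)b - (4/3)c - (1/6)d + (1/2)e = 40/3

Row-reduce the augmented matrix:
R1 ← R1 / (2).
R2 ← R2 + 9/5·R1.
R3 ← R3 + 2·R1.
R4 ← R4 + 2/3·R1.
R5 ← R5 + 3/2·R1.
R2 ← R2 / (32/15).
R1 ← R1 − 1·R2.
R3 ← R3 − 13/6·R2.
R4 ← R4 + 4/3·R2.
R5 ← R5 − 1·R2.
R3 ← R3 / (311/128).
R1 ← R1 − 25/64·R3.
R2 ← R2 − 7/64·R3.
R4 ← R4 − 23/48·R3.
R5 ← R5 + 133/192·R3.
R4 ← R4 / (11774/2799).
R1 ← R1 + 350/933·R4.
R2 ← R2 − 382/311·R4.
R3 ← R3 + 427/311·R4.
R5 ← R5 + 3631/1866·R4.
R5 ← R5 / (-487451/2119320).
R1 ← R1 + 259/1682·R5.
R2 ← R2 − 787/35322·R5.
R3 ← R3 + 20701/50460·R5.
R4 ← R4 − 5203/23548·R5.
Reading off the reduced rows gives a = -4, b = -2, c = -5, d = 2, e = 0.

a = -4, b = -2, c = -5, d = 2, e = 0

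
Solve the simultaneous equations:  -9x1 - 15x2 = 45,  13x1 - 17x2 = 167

Row-reduce the augmented matrix:
R1 ← R1 / (-9).
R2 ← R2 − 13·R1.
R2 ← R2 / (-116/3).
R1 ← R1 − 5/3·R2.
Reading off the reduced rows gives x1 = 5, x2 = -6.

x1 = 5, x2 = -6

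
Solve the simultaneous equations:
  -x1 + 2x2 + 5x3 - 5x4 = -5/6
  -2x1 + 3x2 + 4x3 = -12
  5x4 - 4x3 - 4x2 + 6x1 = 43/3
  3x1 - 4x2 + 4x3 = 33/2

x1 = 3/2, x2 = -3, x3 = 0, x4 = -4/3

Row-reduce the augmented matrix:
R1 ← R1 / (-1).
R2 ← R2 + 2·R1.
R3 ← R3 − 6·R1.
R4 ← R4 − 3·R1.
R2 ← R2 / (-1).
R1 ← R1 + 2·R2.
R3 ← R3 − 8·R2.
R4 ← R4 − 2·R2.
R3 ← R3 / (-22).
R1 ← R1 − 7·R3.
R2 ← R2 − 6·R3.
R4 ← R4 − 7·R3.
R4 ← R4 / (45/2).
R1 ← R1 − 5/2·R4.
R2 ← R2 − 5·R4.
R3 ← R3 + 5/2·R4.
Reading off the reduced rows gives x1 = 3/2, x2 = -3, x3 = 0, x4 = -4/3.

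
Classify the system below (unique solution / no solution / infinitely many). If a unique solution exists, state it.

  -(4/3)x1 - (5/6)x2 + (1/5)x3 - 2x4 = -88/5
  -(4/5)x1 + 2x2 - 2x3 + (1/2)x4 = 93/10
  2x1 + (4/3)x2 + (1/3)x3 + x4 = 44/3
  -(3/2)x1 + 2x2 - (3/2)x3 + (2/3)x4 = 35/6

x1 = 4, x2 = 2, x3 = -3, x4 = 5

Row-reduce the augmented matrix:
R1 ← R1 / (-4/3).
R2 ← R2 + 4/5·R1.
R3 ← R3 − 2·R1.
R4 ← R4 + 3/2·R1.
R2 ← R2 / (5/2).
R1 ← R1 − 5/8·R2.
R3 ← R3 − 1/12·R2.
R4 ← R4 − 47/16·R2.
R3 ← R3 / (88/125).
R1 ← R1 − 19/50·R3.
R2 ← R2 + 106/125·R3.
R4 ← R4 − 383/500·R3.
R4 ← R4 / (4445/1408).
R1 ← R1 − 4615/2112·R4.
R2 ← R2 + 949/528·R4.
R3 ← R3 + 3085/1056·R4.
Reading off the reduced rows gives x1 = 4, x2 = 2, x3 = -3, x4 = 5.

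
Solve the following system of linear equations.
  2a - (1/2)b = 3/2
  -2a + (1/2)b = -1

Row-reduce:
R1 ← R1 / (2).
R2 ← R2 + 2·R1.
Row 2 reduces to 0 = 1/2, a contradiction. The system is inconsistent.

no solution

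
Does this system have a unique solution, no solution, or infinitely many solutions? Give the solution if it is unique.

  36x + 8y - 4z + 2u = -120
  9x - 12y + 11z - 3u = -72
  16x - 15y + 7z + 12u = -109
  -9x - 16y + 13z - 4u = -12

Row-reduce:
R1 ← R1 / (36).
R2 ← R2 − 9·R1.
R3 ← R3 − 16·R1.
R4 ← R4 + 9·R1.
R2 ← R2 / (-14).
R1 ← R1 − 2/9·R2.
R3 ← R3 + 167/9·R2.
R4 ← R4 + 14·R2.
R3 ← R3 / (-449/63).
R1 ← R1 − 5/63·R3.
R2 ← R2 + 6/7·R3.
Rank is 3 with 4 unknowns, leaving u free.

infinitely many solutions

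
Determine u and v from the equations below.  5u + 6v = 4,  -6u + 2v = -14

u = 2, v = -1

Row-reduce the augmented matrix:
R1 ← R1 / (5).
R2 ← R2 + 6·R1.
R2 ← R2 / (46/5).
R1 ← R1 − 6/5·R2.
Reading off the reduced rows gives u = 2, v = -1.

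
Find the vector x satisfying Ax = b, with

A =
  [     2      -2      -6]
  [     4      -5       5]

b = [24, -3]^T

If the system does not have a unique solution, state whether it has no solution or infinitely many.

Row-reduce:
R1 ← R1 / (2).
R2 ← R2 − 4·R1.
R2 ← R2 / (-1).
R1 ← R1 + 1·R2.
Rank is 2 with 3 unknowns, leaving x_3 free.

infinitely many solutions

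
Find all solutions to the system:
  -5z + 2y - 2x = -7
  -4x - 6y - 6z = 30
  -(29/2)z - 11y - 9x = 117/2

no solution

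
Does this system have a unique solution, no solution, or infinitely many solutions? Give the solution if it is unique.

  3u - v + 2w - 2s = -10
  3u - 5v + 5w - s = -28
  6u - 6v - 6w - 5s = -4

infinitely many solutions

Row-reduce:
R1 ← R1 / (3).
R2 ← R2 − 3·R1.
R3 ← R3 − 6·R1.
R2 ← R2 / (-4).
R1 ← R1 + 1/3·R2.
R3 ← R3 + 4·R2.
R3 ← R3 / (-13).
R1 ← R1 − 5/12·R3.
R2 ← R2 + 3/4·R3.
Rank is 3 with 4 unknowns, leaving s free.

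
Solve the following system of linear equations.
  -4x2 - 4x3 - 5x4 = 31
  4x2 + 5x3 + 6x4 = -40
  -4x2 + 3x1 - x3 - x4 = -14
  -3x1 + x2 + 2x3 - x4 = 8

x1 = -5, x2 = 2, x3 = -6, x4 = -3

Row-reduce the augmented matrix:
Swap R1 and R3.
R1 ← R1 / (3).
R4 ← R4 + 3·R1.
R2 ← R2 / (4).
R1 ← R1 + 4/3·R2.
R3 ← R3 + 4·R2.
R4 ← R4 + 3·R2.
R1 ← R1 − 4/3·R3.
R2 ← R2 − 5/4·R3.
R4 ← R4 − 19/4·R3.
R4 ← R4 / (-9/4).
R1 ← R1 − 1/3·R4.
R2 ← R2 − 1/4·R4.
R3 ← R3 − 1·R4.
Reading off the reduced rows gives x1 = -5, x2 = 2, x3 = -6, x4 = -3.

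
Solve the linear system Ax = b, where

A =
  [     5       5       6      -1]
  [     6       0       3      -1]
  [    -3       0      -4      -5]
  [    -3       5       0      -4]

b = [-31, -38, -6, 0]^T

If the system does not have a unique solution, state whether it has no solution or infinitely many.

x_1 = -5, x_2 = 1, x_3 = -1, x_4 = 5

Row-reduce the augmented matrix:
R1 ← R1 / (5).
R2 ← R2 − 6·R1.
R3 ← R3 + 3·R1.
R4 ← R4 + 3·R1.
R2 ← R2 / (-6).
R1 ← R1 − 1·R2.
R3 ← R3 − 3·R2.
R4 ← R4 − 8·R2.
R3 ← R3 / (-5/2).
R1 ← R1 − 1/2·R3.
R2 ← R2 − 7/10·R3.
R4 ← R4 + 2·R3.
R4 ← R4 / (1/15).
R1 ← R1 + 19/15·R4.
R2 ← R2 + 118/75·R4.
R3 ← R3 − 11/5·R4.
Reading off the reduced rows gives x_1 = -5, x_2 = 1, x_3 = -1, x_4 = 5.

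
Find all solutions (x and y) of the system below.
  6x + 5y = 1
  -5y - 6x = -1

Row-reduce:
R1 ← R1 / (6).
R2 ← R2 + 6·R1.
Rank is 1 with 2 unknowns, leaving y free.

infinitely many solutions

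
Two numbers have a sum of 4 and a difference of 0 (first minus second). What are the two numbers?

Let x = first number, y = second number.
  x + y = 4
  x - y = 0
From equation 1: x = 4 − y.
Substitute into equation 2 and solve: y = 2.
Then x = 2.

first number: 2, second number: 2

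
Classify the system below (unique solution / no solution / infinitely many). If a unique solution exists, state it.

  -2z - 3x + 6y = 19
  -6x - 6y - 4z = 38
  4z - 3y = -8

Row-reduce the augmented matrix:
R1 ← R1 / (-3).
R2 ← R2 + 6·R1.
R2 ← R2 / (-18).
R1 ← R1 + 2·R2.
R3 ← R3 + 3·R2.
R3 ← R3 / (4).
R1 ← R1 − 2/3·R3.
Reading off the reduced rows gives x = -5, y = 0, z = -2.

x = -5, y = 0, z = -2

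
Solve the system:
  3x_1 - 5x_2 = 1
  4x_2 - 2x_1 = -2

Row-reduce the augmented matrix:
R1 ← R1 / (3).
R2 ← R2 + 2·R1.
R2 ← R2 / (2/3).
R1 ← R1 + 5/3·R2.
Reading off the reduced rows gives x_1 = -3, x_2 = -2.

x_1 = -3, x_2 = -2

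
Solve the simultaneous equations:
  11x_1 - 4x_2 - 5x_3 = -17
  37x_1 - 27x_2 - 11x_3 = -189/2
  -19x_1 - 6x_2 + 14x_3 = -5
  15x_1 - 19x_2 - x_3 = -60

Row-reduce:
R1 ← R1 / (11).
R2 ← R2 − 37·R1.
R3 ← R3 + 19·R1.
R4 ← R4 − 15·R1.
R2 ← R2 / (-149/11).
R1 ← R1 + 4/11·R2.
R3 ← R3 + 142/11·R2.
R4 ← R4 + 149/11·R2.
R3 ← R3 / (-27/149).
R1 ← R1 + 91/149·R3.
R2 ← R2 + 64/149·R3.
Row 4 reduces to 0 = 1/2, a contradiction. The system is inconsistent.

no solution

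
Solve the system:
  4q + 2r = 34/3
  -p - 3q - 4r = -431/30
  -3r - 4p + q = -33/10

p = -4/5, q = 3/2, r = 8/3

Row-reduce the augmented matrix:
Swap R1 and R2.
R1 ← R1 / (-1).
R3 ← R3 + 4·R1.
R2 ← R2 / (4).
R1 ← R1 − 3·R2.
R3 ← R3 − 13·R2.
R3 ← R3 / (13/2).
R1 ← R1 − 5/2·R3.
R2 ← R2 − 1/2·R3.
Reading off the reduced rows gives p = -4/5, q = 3/2, r = 8/3.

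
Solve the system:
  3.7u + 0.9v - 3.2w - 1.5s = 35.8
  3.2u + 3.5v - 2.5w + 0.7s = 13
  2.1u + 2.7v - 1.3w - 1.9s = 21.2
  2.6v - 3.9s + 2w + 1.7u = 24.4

u = 6, v = -2, w = -2, s = -6

Row-reduce the augmented matrix:
R1 ← R1 / (37/10).
R2 ← R2 − 16/5·R1.
R3 ← R3 − 21/10·R1.
R4 ← R4 − 17/10·R1.
R2 ← R2 / (1007/370).
R1 ← R1 − 9/37·R2.
R3 ← R3 − 81/37·R2.
R4 ← R4 − 809/370·R2.
R3 ← R3 / (3031/10070).
R1 ← R1 + 895/1007·R3.
R2 ← R2 − 99/1007·R3.
R4 ← R4 − 32781/10070·R3.
R4 ← R4 / (103493/4330).
R1 ← R1 + 25534/3031·R4.
R2 ← R2 − 4853/3031·R4.
R3 ← R3 + 26738/3031·R4.
Reading off the reduced rows gives u = 6, v = -2, w = -2, s = -6.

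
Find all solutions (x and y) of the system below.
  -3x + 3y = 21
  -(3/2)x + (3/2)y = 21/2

infinitely many solutions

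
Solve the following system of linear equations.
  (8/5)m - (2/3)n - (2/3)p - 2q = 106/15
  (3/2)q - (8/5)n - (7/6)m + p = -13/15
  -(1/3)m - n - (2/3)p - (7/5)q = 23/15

infinitely many solutions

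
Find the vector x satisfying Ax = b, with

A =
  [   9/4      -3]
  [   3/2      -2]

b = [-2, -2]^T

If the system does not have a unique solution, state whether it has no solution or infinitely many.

no solution

Row-reduce:
R1 ← R1 / (9/4).
R2 ← R2 − 3/2·R1.
Row 2 reduces to 0 = -2/3, a contradiction. The system is inconsistent.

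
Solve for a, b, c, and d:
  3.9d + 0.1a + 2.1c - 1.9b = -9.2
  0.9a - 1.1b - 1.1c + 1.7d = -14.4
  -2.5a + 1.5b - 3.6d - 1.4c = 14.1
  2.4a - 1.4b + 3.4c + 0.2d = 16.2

Row-reduce the augmented matrix:
R1 ← R1 / (1/10).
R2 ← R2 − 9/10·R1.
R3 ← R3 + 5/2·R1.
R4 ← R4 − 12/5·R1.
R2 ← R2 / (16).
R1 ← R1 + 19·R2.
R3 ← R3 + 46·R2.
R4 ← R4 − 221/5·R2.
R3 ← R3 / (-32/5).
R1 ← R1 + 11/4·R3.
R2 ← R2 + 5/4·R3.
R4 ← R4 − 33/4·R3.
R4 ← R4 / (-99117/25600).
R1 ← R1 − 1283/5120·R4.
R2 ← R2 + 8563/5120·R4.
R3 ← R3 − 85/256·R4.
Reading off the reduced rows gives a = -1, b = -2, c = 5, d = -6.

a = -1, b = -2, c = 5, d = -6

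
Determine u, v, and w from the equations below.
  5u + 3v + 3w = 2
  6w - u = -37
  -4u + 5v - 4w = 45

u = 1, v = 5, w = -6

Row-reduce the augmented matrix:
R1 ← R1 / (5).
R2 ← R2 + 1·R1.
R3 ← R3 + 4·R1.
R2 ← R2 / (3/5).
R1 ← R1 − 3/5·R2.
R3 ← R3 − 37/5·R2.
R3 ← R3 / (-83).
R1 ← R1 + 6·R3.
R2 ← R2 − 11·R3.
Reading off the reduced rows gives u = 1, v = 5, w = -6.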